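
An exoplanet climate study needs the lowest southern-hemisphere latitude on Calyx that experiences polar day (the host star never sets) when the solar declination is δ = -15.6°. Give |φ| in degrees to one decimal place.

Polar day requires cos H₀ = −tan φ tan δ ≤ −1, i.e. tan φ tan δ ≥ 1.
The boundary is |tan φ| · |tan δ| = 1, so |φ| = 90° − |δ| = 90° − 15.6° = 74.4° in the southern hemisphere.

|φ| = 74.4°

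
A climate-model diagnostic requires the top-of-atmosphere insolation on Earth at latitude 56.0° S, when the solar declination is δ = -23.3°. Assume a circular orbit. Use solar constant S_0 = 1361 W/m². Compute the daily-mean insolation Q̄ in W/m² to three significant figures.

Q̄ ≈ 493 W/m²

cos h₀ = −tan(-56.0°) tan(-23.300°) = -0.6385, h₀ = 2.2633 rad.
Bracket: h₀ sin ϕ sin δ + cos ϕ cos δ sin h₀ = 2.2633×-0.82904×-0.39555 + 0.55919×0.91845×0.76963 = 0.742197 + 0.395273 = 1.137470.
Q̄ = (S_0/π) × [bracket] = (1361/π) × 1.137470 = 492.8 W/m².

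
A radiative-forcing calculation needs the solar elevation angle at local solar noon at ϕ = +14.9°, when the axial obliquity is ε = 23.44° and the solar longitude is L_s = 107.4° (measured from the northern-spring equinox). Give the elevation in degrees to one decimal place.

Solar declination: sin δ = sin ε · sin L_s = sin 23.44° × sin 107.4° = 0.37959, so δ = +22.308°.
At local noon the hour angle is zero, so the zenith angle equals |ϕ − δ| = |+14.9° − (+22.308°)| = 7.408°.
Elevation = 90° − 7.408° = 82.6°.

82.6°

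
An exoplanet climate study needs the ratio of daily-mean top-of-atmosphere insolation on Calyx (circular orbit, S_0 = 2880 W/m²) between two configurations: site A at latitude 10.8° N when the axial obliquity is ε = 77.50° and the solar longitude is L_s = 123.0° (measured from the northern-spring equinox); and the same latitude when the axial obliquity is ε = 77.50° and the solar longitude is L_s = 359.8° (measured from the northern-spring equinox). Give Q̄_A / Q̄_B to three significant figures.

— Configuration A (ϕ=+10.8°):
Solar declination: sin δ = sin ε · sin L_s = sin 77.50° × sin 123.0° = 0.81879, so δ = +54.964°.
cos h₀ = −tan(+10.8°) tan(+54.964°) = -0.2721, h₀ = 1.8463 rad.
Bracket: h₀ sin ϕ sin δ + cos ϕ cos δ sin h₀ = 1.8463×0.18738×0.81879 + 0.98229×0.57409×0.96228 = 0.283268 + 0.542652 = 0.825920.
Q̄ = (S_0/π) × [bracket] = (2880/π) × 0.825920 = 757.15 W/m².
— Configuration B (ϕ=+10.8°):
Solar declination: sin δ = sin ε · sin L_s = sin 77.50° × sin 359.8° = -0.00341, so δ = -0.195°.
cos h₀ = −tan(+10.8°) tan(-0.195°) = 0.0007, h₀ = 1.5701 rad.
Bracket: h₀ sin ϕ sin δ + cos ϕ cos δ sin h₀ = 1.5701×0.18738×-0.00341 + 0.98229×0.99999×1.00000 = -0.001003 + 0.982280 = 0.981277.
Q̄ = (S_0/π) × [bracket] = (2880/π) × 0.981277 = 899.57 W/m².
Ratio Q̄_A / Q̄_B = 757.15 / 899.57 = 0.8417.

Q̄_A / Q̄_B ≈ 0.842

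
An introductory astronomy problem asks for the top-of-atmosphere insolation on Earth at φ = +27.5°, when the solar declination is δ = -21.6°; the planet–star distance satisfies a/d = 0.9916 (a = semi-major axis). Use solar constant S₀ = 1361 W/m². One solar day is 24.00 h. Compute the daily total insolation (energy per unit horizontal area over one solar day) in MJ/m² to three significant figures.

21.2 MJ/m²

cos H₀ = −tan(+27.5°) tan(-21.600°) = 0.2061, H₀ = 1.3632 rad.
Bracket: H₀ sin φ sin δ + cos φ cos δ sin H₀ = 1.3632×0.46175×-0.36812 + 0.88701×0.92978×0.97853 = -0.231716 + 0.807017 = 0.575301.
Inverse-square distance factor (a/d)² = 0.9916² = 0.983271.
Q̄ = (S₀/π) × 0.983271 × [bracket] = (1361/π) × 0.983271 × 0.575301 = 245.06 W/m².
Daily total = Q̄ × 24.00 h × 3600 s/h = 245.06 × 24.00 × 3600 / 10⁶ = 21.17 MJ/m².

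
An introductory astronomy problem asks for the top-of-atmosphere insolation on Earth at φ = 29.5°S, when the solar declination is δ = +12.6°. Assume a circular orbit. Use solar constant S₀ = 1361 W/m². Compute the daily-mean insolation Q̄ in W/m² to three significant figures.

cos H₀ = −tan(-29.5°) tan(+12.600°) = 0.1265, H₀ = 1.4440 rad.
Bracket: H₀ sin φ sin δ + cos φ cos δ sin H₀ = 1.4440×-0.49242×0.21814 + 0.87036×0.97592×0.99197 = -0.155109 + 0.842581 = 0.687472.
Q̄ = (S₀/π) × [bracket] = (1361/π) × 0.687472 = 297.8 W/m².

Q̄ ≈ 298 W/m²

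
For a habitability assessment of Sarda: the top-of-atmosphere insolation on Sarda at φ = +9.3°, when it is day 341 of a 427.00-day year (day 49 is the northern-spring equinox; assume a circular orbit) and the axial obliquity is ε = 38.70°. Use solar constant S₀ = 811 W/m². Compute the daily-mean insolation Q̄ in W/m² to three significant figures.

Q̄ ≈ 173 W/m²

Solar longitude: λ_s = 360° × (341 − 49)/427.00 = 246.183°.
sin δ = sin 38.70° × sin 246.183° = -0.57200, so δ = -34.889°.
cos H₀ = −tan(+9.3°) tan(-34.889°) = 0.1142, H₀ = 1.4564 rad.
Bracket: H₀ sin φ sin δ + cos φ cos δ sin H₀ = 1.4564×0.16160×-0.57200 + 0.98686×0.82026×0.99346 = -0.134623 + 0.804188 = 0.669565.
Q̄ = (S₀/π) × [bracket] = (811/π) × 0.669565 = 172.8 W/m².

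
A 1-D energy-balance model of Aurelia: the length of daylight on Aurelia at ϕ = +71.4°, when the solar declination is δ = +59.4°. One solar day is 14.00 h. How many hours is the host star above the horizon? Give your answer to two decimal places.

14.00 h

Sunrise equation: cos h₀ = −tan ϕ · tan δ = -5.0244 ≤ −1, so the host star never sets (polar day) and h₀ = π.
Daylight = 2h₀/(2π) × 14.00 h = (3.1416/π) × 14.00 = 14.00 h.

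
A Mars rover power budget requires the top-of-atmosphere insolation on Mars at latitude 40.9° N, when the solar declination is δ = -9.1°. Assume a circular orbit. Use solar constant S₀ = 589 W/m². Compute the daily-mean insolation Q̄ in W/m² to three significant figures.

Q̄ ≈ 111 W/m²

cos H₀ = −tan(+40.9°) tan(-9.100°) = 0.1387, H₀ = 1.4316 rad.
Bracket: H₀ sin φ sin δ + cos φ cos δ sin H₀ = 1.4316×0.65474×-0.15816 + 0.75585×0.98741×0.99033 = -0.148247 + 0.739117 = 0.590870.
Q̄ = (S₀/π) × [bracket] = (589/π) × 0.590870 = 110.8 W/m².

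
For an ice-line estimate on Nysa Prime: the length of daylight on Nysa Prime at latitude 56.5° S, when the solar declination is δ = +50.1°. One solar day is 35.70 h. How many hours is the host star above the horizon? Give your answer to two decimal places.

0.00 h

cos h₀ = −tan ϕ · tan δ = 1.8069 ≥ 1, so the host star never rises (polar night) and h₀ = 0.
Daylight = 2h₀/(2π) × 35.70 h = (0.0000/π) × 35.70 = 0.00 h.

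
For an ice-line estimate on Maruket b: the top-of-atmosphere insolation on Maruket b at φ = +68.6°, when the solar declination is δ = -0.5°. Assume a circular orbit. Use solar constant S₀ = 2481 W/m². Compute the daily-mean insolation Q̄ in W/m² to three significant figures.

Q̄ ≈ 278 W/m²

cos H₀ = −tan(+68.6°) tan(-0.500°) = 0.0223, H₀ = 1.5485 rad.
Bracket: H₀ sin φ sin δ + cos φ cos δ sin H₀ = 1.5485×0.93106×-0.00873 + 0.36488×0.99996×0.99975 = -0.012586 + 0.364774 = 0.352188.
Q̄ = (S₀/π) × [bracket] = (2481/π) × 0.352188 = 278.1 W/m².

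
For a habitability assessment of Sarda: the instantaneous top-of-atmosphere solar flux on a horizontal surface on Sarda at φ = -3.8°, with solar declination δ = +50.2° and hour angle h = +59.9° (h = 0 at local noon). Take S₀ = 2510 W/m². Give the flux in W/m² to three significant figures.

676 W/m²

cos θ_z = sin φ sin δ + cos φ cos δ cos h = -0.050917 + 0.320316 = 0.269399.
Flux = S₀ · cos θ_z = 2510 × 0.269399 = 676.2 W/m².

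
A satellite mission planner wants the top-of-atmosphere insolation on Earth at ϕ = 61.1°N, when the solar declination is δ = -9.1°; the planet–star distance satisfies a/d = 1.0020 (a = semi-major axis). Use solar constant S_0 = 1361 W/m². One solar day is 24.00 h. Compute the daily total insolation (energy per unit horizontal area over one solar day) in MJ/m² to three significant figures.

cos h₀ = −tan(+61.1°) tan(-9.100°) = 0.2902, h₀ = 1.2764 rad.
Bracket: h₀ sin ϕ sin δ + cos ϕ cos δ sin h₀ = 1.2764×0.87546×-0.15816 + 0.48328×0.98741×0.95698 = -0.176734 + 0.456667 = 0.279933.
Inverse-square distance factor (a/d)² = 1.0020² = 1.004004.
Q̄ = (S_0/π) × 1.004004 × [bracket] = (1361/π) × 1.004004 × 0.279933 = 121.76 W/m².
Daily total = Q̄ × 24.00 h × 3600 s/h = 121.76 × 24.00 × 3600 / 10⁶ = 10.52 MJ/m².

10.5 MJ/m²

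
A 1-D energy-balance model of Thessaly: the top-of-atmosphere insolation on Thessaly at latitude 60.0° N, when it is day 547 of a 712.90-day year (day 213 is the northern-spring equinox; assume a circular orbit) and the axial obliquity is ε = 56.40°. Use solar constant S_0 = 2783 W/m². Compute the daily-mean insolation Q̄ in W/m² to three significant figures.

Q̄ ≈ 652 W/m²

Solar longitude: L_s = 360° × (547 − 213)/712.90 = 168.663°.
sin δ = sin 56.40° × sin 168.663° = 0.16373, so δ = +9.424°.
cos h₀ = −tan(+60.0°) tan(+9.424°) = -0.2875, h₀ = 1.8624 rad.
Bracket: h₀ sin ϕ sin δ + cos ϕ cos δ sin h₀ = 1.8624×0.86603×0.16373 + 0.50000×0.98650×0.95779 = 0.264079 + 0.472430 = 0.736509.
Q̄ = (S_0/π) × [bracket] = (2783/π) × 0.736509 = 652.4 W/m².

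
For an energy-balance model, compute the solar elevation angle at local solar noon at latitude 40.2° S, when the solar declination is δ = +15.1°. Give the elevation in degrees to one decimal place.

34.7°

At local noon the hour angle is zero, so the zenith angle equals |ϕ − δ| = |-40.2° − (+15.100°)| = 55.300°.
Elevation = 90° − 55.300° = 34.7°.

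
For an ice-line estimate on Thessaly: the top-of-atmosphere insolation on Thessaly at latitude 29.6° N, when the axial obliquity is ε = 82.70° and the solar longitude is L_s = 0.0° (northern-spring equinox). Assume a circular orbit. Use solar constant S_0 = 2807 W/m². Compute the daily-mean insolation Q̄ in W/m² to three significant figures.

Solar declination: sin δ = sin ε · sin L_s = sin 82.70° × sin 0.0° = 0.00000, so δ = +0.000°.
cos h₀ = −tan(+29.6°) tan(+0.000°) = -0.0000, h₀ = 1.5708 rad.
Bracket: h₀ sin ϕ sin δ + cos ϕ cos δ sin h₀ = 1.5708×0.49394×0.00000 + 0.86949×1.00000×1.00000 = 0.000000 + 0.869490 = 0.869490.
Q̄ = (S_0/π) × [bracket] = (2807/π) × 0.869490 = 776.9 W/m².

Q̄ ≈ 777 W/m²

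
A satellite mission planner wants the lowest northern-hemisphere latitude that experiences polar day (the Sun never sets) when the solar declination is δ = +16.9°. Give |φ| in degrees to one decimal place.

|φ| = 73.1°

Polar day requires cos H₀ = −tan φ tan δ ≤ −1, i.e. tan φ tan δ ≥ 1.
The boundary is |tan φ| · |tan δ| = 1, so |φ| = 90° − |δ| = 90° − 16.9° = 73.1° in the northern hemisphere.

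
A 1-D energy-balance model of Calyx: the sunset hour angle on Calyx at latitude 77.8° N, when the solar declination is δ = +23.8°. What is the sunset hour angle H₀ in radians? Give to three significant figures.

Sunrise equation: cos H₀ = −tan φ · tan δ = -2.0399 ≤ −1, so the host star never sets (polar day) and H₀ = π.

H₀ = 3.14 rad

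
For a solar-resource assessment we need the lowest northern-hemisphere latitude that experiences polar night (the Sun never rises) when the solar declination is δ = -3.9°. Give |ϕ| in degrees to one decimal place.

|ϕ| = 86.1°

Polar night requires cos h₀ = −tan ϕ tan δ ≥ 1, i.e. tan ϕ tan δ ≤ −1.
The boundary is |tan ϕ| · |tan δ| = 1, so |ϕ| = 90° − |δ| = 90° − 3.9° = 86.1° in the northern hemisphere.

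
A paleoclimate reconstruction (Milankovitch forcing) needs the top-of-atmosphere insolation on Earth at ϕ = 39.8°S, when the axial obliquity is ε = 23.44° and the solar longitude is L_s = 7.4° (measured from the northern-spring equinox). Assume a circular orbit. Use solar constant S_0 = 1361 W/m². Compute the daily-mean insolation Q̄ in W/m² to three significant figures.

Q̄ ≈ 310 W/m²

Solar declination: sin δ = sin ε · sin L_s = sin 23.44° × sin 7.4° = 0.05123, so δ = +2.937°.
cos h₀ = −tan(-39.8°) tan(+2.937°) = 0.0427, h₀ = 1.5280 rad.
Bracket: h₀ sin ϕ sin δ + cos ϕ cos δ sin h₀ = 1.5280×-0.64011×0.05123 + 0.76828×0.99869×0.99909 = -0.050107 + 0.766575 = 0.716468.
Q̄ = (S_0/π) × [bracket] = (1361/π) × 0.716468 = 310.4 W/m².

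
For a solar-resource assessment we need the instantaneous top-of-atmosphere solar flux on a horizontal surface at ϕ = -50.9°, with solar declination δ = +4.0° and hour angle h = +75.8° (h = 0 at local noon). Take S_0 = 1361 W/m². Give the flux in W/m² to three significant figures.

cos θ_z = sin ϕ sin δ + cos ϕ cos δ cos h = -0.054134 + 0.154333 = 0.100199.
Flux = S_0 · cos θ_z = 1361 × 0.100199 = 136.4 W/m².

136 W/m²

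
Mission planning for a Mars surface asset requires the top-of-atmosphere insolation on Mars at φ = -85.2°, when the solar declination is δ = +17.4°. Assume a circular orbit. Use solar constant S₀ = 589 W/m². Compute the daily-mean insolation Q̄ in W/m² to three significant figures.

cos H₀ = −tan(-85.2°) tan(+17.400°) = 3.7320 ≥ 1 ⇒ polar night, H₀ = 0 and Q̄ = 0.

Q̄ ≈ 0.00 W/m²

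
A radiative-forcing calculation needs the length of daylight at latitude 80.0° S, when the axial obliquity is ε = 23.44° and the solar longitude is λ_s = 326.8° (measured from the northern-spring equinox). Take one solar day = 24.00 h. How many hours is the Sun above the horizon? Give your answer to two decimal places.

Solar declination: sin δ = sin ε · sin λ_s = sin 23.44° × sin 326.8° = -0.21781, so δ = -12.581°.
Sunrise equation: cos H₀ = −tan φ · tan δ = -1.2657 ≤ −1, so the Sun never sets (polar day) and H₀ = π.
Daylight = 2H₀/(2π) × 24.00 h = (3.1416/π) × 24.00 = 24.00 h.

24.00 h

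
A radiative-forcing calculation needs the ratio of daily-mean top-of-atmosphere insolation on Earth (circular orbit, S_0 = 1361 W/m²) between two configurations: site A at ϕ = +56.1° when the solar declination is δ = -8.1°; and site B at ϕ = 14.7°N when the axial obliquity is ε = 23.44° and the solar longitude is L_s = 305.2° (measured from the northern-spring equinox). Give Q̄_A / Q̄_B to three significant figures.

— Configuration A (ϕ=+56.1°):
cos h₀ = −tan(+56.1°) tan(-8.100°) = 0.2118, h₀ = 1.3574 rad.
Bracket: h₀ sin ϕ sin δ + cos ϕ cos δ sin h₀ = 1.3574×0.83001×-0.14090 + 0.55775×0.99002×0.97731 = -0.158746 + 0.539655 = 0.380909.
Q̄ = (S_0/π) × [bracket] = (1361/π) × 0.380909 = 165.02 W/m².
— Configuration B (ϕ=+14.7°):
Solar declination: sin δ = sin ε · sin L_s = sin 23.44° × sin 305.2° = -0.32505, so δ = -18.969°.
cos h₀ = −tan(+14.7°) tan(-18.969°) = 0.0902, h₀ = 1.4805 rad.
Bracket: h₀ sin ϕ sin δ + cos ϕ cos δ sin h₀ = 1.4805×0.25376×-0.32505 + 0.96727×0.94570×0.99593 = -0.122119 + 0.911024 = 0.788905.
Q̄ = (S_0/π) × [bracket] = (1361/π) × 0.788905 = 341.77 W/m².
Ratio Q̄_A / Q̄_B = 165.02 / 341.77 = 0.4828.

Q̄_A / Q̄_B ≈ 0.483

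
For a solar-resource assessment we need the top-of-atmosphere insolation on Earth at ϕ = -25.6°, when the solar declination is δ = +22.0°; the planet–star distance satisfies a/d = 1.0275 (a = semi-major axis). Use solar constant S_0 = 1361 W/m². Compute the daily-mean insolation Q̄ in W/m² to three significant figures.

cos h₀ = −tan(-25.6°) tan(+22.000°) = 0.1936, h₀ = 1.3760 rad.
Bracket: h₀ sin ϕ sin δ + cos ϕ cos δ sin h₀ = 1.3760×-0.43209×0.37461 + 0.90183×0.92718×0.98109 = -0.222727 + 0.820347 = 0.597620.
Inverse-square distance factor (a/d)² = 1.0275² = 1.055756.
Q̄ = (S_0/π) × 1.055756 × [bracket] = (1361/π) × 1.055756 × 0.597620 = 273.3 W/m².

Q̄ ≈ 273 W/m²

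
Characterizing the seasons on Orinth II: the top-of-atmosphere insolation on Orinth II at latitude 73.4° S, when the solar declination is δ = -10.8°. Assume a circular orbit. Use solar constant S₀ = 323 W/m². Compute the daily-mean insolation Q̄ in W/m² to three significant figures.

cos H₀ = −tan(-73.4°) tan(-10.800°) = -0.6399, H₀ = 2.2652 rad.
Bracket: H₀ sin φ sin δ + cos φ cos δ sin H₀ = 2.2652×-0.95832×-0.18738 + 0.28569×0.98229×0.76846 = 0.406762 + 0.215653 = 0.622415.
Q̄ = (S₀/π) × [bracket] = (323/π) × 0.622415 = 63.99 W/m².

Q̄ ≈ 64.0 W/m²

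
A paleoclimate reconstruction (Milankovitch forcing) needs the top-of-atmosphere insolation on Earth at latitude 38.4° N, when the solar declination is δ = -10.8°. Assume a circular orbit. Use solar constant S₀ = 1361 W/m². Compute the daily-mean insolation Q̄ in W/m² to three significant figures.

Q̄ ≈ 258 W/m²

cos H₀ = −tan(+38.4°) tan(-10.800°) = 0.1512, H₀ = 1.4190 rad.
Bracket: H₀ sin φ sin δ + cos φ cos δ sin H₀ = 1.4190×0.62115×-0.18738 + 0.78369×0.98229×0.98850 = -0.165159 + 0.760958 = 0.595799.
Q̄ = (S₀/π) × [bracket] = (1361/π) × 0.595799 = 258.1 W/m².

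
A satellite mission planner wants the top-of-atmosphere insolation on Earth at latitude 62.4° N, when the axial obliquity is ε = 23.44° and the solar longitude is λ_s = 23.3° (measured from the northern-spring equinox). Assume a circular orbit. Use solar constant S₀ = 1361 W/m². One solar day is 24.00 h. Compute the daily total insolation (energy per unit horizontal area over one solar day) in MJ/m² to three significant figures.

26.1 MJ/m²

Solar declination: sin δ = sin ε · sin λ_s = sin 23.44° × sin 23.3° = 0.15734, so δ = +9.053°.
cos H₀ = −tan(+62.4°) tan(+9.053°) = -0.3048, H₀ = 1.8805 rad.
Bracket: H₀ sin φ sin δ + cos φ cos δ sin H₀ = 1.8805×0.88620×0.15734 + 0.46330×0.98754×0.95243 = 0.262207 + 0.435763 = 0.697970.
Q̄ = (S₀/π) × [bracket] = (1361/π) × 0.697970 = 302.37 W/m².
Daily total = Q̄ × 24.00 h × 3600 s/h = 302.37 × 24.00 × 3600 / 10⁶ = 26.12 MJ/m².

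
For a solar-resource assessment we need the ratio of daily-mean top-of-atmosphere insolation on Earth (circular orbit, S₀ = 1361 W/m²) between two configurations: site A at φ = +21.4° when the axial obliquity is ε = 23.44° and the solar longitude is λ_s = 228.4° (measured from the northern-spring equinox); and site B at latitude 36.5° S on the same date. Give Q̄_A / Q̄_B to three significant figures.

— Configuration A (φ=+21.4°):
Solar declination: sin δ = sin ε · sin λ_s = sin 23.44° × sin 228.4° = -0.29747, so δ = -17.305°.
cos H₀ = −tan(+21.4°) tan(-17.305°) = 0.1221, H₀ = 1.4484 rad.
Bracket: H₀ sin φ sin δ + cos φ cos δ sin H₀ = 1.4484×0.36488×-0.29747 + 0.93106×0.95473×0.99252 = -0.157211 + 0.882262 = 0.725051.
Q̄ = (S₀/π) × [bracket] = (1361/π) × 0.725051 = 314.11 W/m².
— Configuration B (φ=-36.5°):
cos H₀ = −tan(-36.5°) tan(-17.305°) = -0.2305, H₀ = 1.8034 rad.
Bracket: H₀ sin φ sin δ + cos φ cos δ sin H₀ = 1.8034×-0.59482×-0.29747 + 0.80386×0.95473×0.97306 = 0.319096 + 0.746794 = 1.065890.
Q̄ = (S₀/π) × [bracket] = (1361/π) × 1.065890 = 461.76 W/m².
Ratio Q̄_A / Q̄_B = 314.11 / 461.76 = 0.6802.

Q̄_A / Q̄_B ≈ 0.680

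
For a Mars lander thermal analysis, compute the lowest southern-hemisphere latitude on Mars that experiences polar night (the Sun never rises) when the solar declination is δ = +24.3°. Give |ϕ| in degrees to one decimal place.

|ϕ| = 65.7°

Polar night requires cos h₀ = −tan ϕ tan δ ≥ 1, i.e. tan ϕ tan δ ≤ −1.
The boundary is |tan ϕ| · |tan δ| = 1, so |ϕ| = 90° − |δ| = 90° − 24.3° = 65.7° in the southern hemisphere.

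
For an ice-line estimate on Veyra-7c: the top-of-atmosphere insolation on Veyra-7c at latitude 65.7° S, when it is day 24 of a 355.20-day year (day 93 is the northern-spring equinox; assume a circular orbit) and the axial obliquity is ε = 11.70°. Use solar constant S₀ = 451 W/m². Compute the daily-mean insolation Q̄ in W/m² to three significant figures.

Q̄ ≈ 103 W/m²

Solar longitude: λ_s = 360° × (24 − 93)/355.20 = -69.932°, i.e. -69.932° + 360° = 290.068°.
sin δ = sin 11.70° × sin 290.068° = -0.19048, so δ = -10.981°.
cos H₀ = −tan(-65.7°) tan(-10.981°) = -0.4297, H₀ = 2.0150 rad.
Bracket: H₀ sin φ sin δ + cos φ cos δ sin H₀ = 2.0150×-0.91140×-0.19048 + 0.41151×0.98169×0.90296 = 0.349811 + 0.364773 = 0.714584.
Q̄ = (S₀/π) × [bracket] = (451/π) × 0.714584 = 102.6 W/m².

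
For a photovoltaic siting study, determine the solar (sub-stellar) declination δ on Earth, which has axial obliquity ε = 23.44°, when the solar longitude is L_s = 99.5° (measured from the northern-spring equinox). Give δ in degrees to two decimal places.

sin δ = sin ε · sin L_s = sin 23.44° × sin 99.5° = 0.392333.
δ = arcsin(0.392333) = +23.10°.

δ = +23.10°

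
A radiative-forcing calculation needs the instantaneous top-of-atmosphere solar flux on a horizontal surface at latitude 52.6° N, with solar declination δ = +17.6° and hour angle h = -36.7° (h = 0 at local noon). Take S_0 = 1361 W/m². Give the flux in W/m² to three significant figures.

959 W/m²

cos θ_z = sin ϕ sin δ + cos ϕ cos δ cos h = 0.240207 + 0.464184 = 0.704391.
Flux = S_0 · cos θ_z = 1361 × 0.704391 = 958.7 W/m².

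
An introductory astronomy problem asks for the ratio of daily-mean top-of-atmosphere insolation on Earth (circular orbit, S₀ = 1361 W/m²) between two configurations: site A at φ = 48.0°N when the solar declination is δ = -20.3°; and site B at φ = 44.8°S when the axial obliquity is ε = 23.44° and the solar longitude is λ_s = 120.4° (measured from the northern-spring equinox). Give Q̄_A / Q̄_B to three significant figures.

Q̄_A / Q̄_B ≈ 0.835

— Configuration A (φ=+48.0°):
cos H₀ = −tan(+48.0°) tan(-20.300°) = 0.4108, H₀ = 1.1474 rad.
Bracket: H₀ sin φ sin δ + cos φ cos δ sin H₀ = 1.1474×0.74314×-0.34694 + 0.66913×0.93789×0.91171 = -0.295828 + 0.572162 = 0.276334.
Q̄ = (S₀/π) × [bracket] = (1361/π) × 0.276334 = 119.71 W/m².
— Configuration B (φ=-44.8°):
Solar declination: sin δ = sin ε · sin λ_s = sin 23.44° × sin 120.4° = 0.34310, so δ = +20.066°.
cos H₀ = −tan(-44.8°) tan(+20.066°) = 0.3627, H₀ = 1.1996 rad.
Bracket: H₀ sin φ sin δ + cos φ cos δ sin H₀ = 1.1996×-0.70463×0.34310 + 0.70957×0.93930×0.93189 = -0.290014 + 0.621104 = 0.331090.
Q̄ = (S₀/π) × [bracket] = (1361/π) × 0.331090 = 143.43 W/m².
Ratio Q̄_A / Q̄_B = 119.71 / 143.43 = 0.8346.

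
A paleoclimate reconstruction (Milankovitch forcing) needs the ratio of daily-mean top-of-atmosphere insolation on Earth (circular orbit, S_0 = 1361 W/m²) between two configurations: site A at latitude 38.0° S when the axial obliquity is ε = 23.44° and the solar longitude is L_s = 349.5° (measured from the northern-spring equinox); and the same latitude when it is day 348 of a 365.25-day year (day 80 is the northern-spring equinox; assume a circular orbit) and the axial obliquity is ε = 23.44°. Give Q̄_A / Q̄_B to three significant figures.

— Configuration A (ϕ=-38.0°):
Solar declination: sin δ = sin ε · sin L_s = sin 23.44° × sin 349.5° = -0.07249, so δ = -4.157°.
cos h₀ = −tan(-38.0°) tan(-4.157°) = -0.0568, h₀ = 1.6276 rad.
Bracket: h₀ sin ϕ sin δ + cos ϕ cos δ sin h₀ = 1.6276×-0.61566×-0.07249 + 0.78801×0.99737×0.99839 = 0.072638 + 0.784672 = 0.857310.
Q̄ = (S_0/π) × [bracket] = (1361/π) × 0.857310 = 371.40 W/m².
— Configuration B (ϕ=-38.0°):
Solar longitude: L_s = 360° × (348 − 80)/365.25 = 264.148°.
sin δ = sin 23.44° × sin 264.148° = -0.39572, so δ = -23.311°.
cos h₀ = −tan(-38.0°) tan(-23.311°) = -0.3366, h₀ = 1.9141 rad.
Bracket: h₀ sin ϕ sin δ + cos ϕ cos δ sin h₀ = 1.9141×-0.61566×-0.39572 + 0.78801×0.91837×0.94163 = 0.466330 + 0.681443 = 1.147773.
Q̄ = (S_0/π) × [bracket] = (1361/π) × 1.147773 = 497.24 W/m².
Ratio Q̄_A / Q̄_B = 371.40 / 497.24 = 0.7469.

Q̄_A / Q̄_B ≈ 0.747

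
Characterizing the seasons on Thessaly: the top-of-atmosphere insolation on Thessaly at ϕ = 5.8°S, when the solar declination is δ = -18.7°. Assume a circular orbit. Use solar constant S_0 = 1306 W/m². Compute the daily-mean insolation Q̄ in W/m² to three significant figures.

Q̄ ≈ 413 W/m²

cos h₀ = −tan(-5.8°) tan(-18.700°) = -0.0344, h₀ = 1.6052 rad.
Bracket: h₀ sin ϕ sin δ + cos ϕ cos δ sin h₀ = 1.6052×-0.10106×-0.32061 + 0.99488×0.94721×0.99941 = 0.052010 + 0.941804 = 0.993814.
Q̄ = (S_0/π) × [bracket] = (1306/π) × 0.993814 = 413.1 W/m².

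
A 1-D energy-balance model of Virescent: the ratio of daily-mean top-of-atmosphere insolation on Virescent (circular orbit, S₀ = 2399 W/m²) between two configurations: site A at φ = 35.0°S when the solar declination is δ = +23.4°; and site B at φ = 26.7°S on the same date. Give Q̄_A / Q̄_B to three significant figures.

Q̄_A / Q̄_B ≈ 0.767

— Configuration A (φ=-35.0°):
cos H₀ = −tan(-35.0°) tan(+23.400°) = 0.3030, H₀ = 1.2630 rad.
Bracket: H₀ sin φ sin δ + cos φ cos δ sin H₀ = 1.2630×-0.57358×0.39715 + 0.81915×0.91775×0.95299 = -0.287708 + 0.716434 = 0.428726.
Q̄ = (S₀/π) × [bracket] = (2399/π) × 0.428726 = 327.39 W/m².
— Configuration B (φ=-26.7°):
cos H₀ = −tan(-26.7°) tan(+23.400°) = 0.2176, H₀ = 1.3514 rad.
Bracket: H₀ sin φ sin δ + cos φ cos δ sin H₀ = 1.3514×-0.44932×0.39715 + 0.89337×0.91775×0.97603 = -0.241154 + 0.800238 = 0.559084.
Q̄ = (S₀/π) × [bracket] = (2399/π) × 0.559084 = 426.93 W/m².
Ratio Q̄_A / Q̄_B = 327.39 / 426.93 = 0.7668.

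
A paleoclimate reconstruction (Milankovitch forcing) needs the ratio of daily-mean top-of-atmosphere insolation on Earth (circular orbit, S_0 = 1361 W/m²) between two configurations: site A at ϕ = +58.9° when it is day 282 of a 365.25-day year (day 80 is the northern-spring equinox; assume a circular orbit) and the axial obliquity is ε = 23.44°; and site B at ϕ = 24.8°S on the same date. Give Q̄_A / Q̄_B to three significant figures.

— Configuration A (ϕ=+58.9°):
Solar longitude: L_s = 360° × (282 − 80)/365.25 = 199.097°.
sin δ = sin 23.44° × sin 199.097° = -0.13014, so δ = -7.478°.
cos h₀ = −tan(+58.9°) tan(-7.478°) = 0.2176, h₀ = 1.3515 rad.
Bracket: h₀ sin ϕ sin δ + cos ϕ cos δ sin h₀ = 1.3515×0.85627×-0.13014 + 0.51653×0.99150×0.97604 = -0.150604 + 0.499869 = 0.349265.
Q̄ = (S_0/π) × [bracket] = (1361/π) × 0.349265 = 151.31 W/m².
— Configuration B (ϕ=-24.8°):
cos h₀ = −tan(-24.8°) tan(-7.478°) = -0.0606, h₀ = 1.6315 rad.
Bracket: h₀ sin ϕ sin δ + cos ϕ cos δ sin h₀ = 1.6315×-0.41945×-0.13014 + 0.90778×0.99150×0.99816 = 0.089059 + 0.898408 = 0.987467.
Q̄ = (S_0/π) × [bracket] = (1361/π) × 0.987467 = 427.79 W/m².
Ratio Q̄_A / Q̄_B = 151.31 / 427.79 = 0.3537.

Q̄_A / Q̄_B ≈ 0.354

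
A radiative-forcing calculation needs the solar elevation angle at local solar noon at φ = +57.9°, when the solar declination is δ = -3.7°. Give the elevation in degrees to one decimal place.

28.4°

At local noon the hour angle is zero, so the zenith angle equals |φ − δ| = |+57.9° − (-3.700°)| = 61.600°.
Elevation = 90° − 61.600° = 28.4°.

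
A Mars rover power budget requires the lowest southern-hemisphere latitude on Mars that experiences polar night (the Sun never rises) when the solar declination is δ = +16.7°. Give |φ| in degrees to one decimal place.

|φ| = 73.3°

Polar night requires cos H₀ = −tan φ tan δ ≥ 1, i.e. tan φ tan δ ≤ −1.
The boundary is |tan φ| · |tan δ| = 1, so |φ| = 90° − |δ| = 90° − 16.7° = 73.3° in the southern hemisphere.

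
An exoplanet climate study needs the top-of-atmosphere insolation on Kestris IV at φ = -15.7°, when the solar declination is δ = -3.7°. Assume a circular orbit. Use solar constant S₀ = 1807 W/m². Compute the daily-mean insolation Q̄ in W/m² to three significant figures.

Q̄ ≈ 568 W/m²

cos H₀ = −tan(-15.7°) tan(-3.700°) = -0.0182, H₀ = 1.5890 rad.
Bracket: H₀ sin φ sin δ + cos φ cos δ sin H₀ = 1.5890×-0.27060×-0.06453 + 0.96269×0.99792×0.99983 = 0.027747 + 0.960524 = 0.988271.
Q̄ = (S₀/π) × [bracket] = (1807/π) × 0.988271 = 568.4 W/m².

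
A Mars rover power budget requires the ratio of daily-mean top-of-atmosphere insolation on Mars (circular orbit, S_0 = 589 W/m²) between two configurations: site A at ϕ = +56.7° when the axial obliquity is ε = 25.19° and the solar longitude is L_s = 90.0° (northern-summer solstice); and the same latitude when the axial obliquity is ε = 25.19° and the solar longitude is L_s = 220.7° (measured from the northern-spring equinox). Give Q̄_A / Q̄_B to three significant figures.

Q̄_A / Q̄_B ≈ 5.53

— Configuration A (ϕ=+56.7°):
Solar declination: sin δ = sin ε · sin L_s = sin 25.19° × sin 90.0° = 0.42562, so δ = +25.190°.
cos h₀ = −tan(+56.7°) tan(+25.190°) = -0.7160, h₀ = 2.3689 rad.
Bracket: h₀ sin ϕ sin δ + cos ϕ cos δ sin h₀ = 2.3689×0.83581×0.42562 + 0.54902×0.90490×0.69806 = 0.842706 + 0.346802 = 1.189508.
Q̄ = (S_0/π) × [bracket] = (589/π) × 1.189508 = 223.01 W/m².
— Configuration B (ϕ=+56.7°):
Solar declination: sin δ = sin ε · sin L_s = sin 25.19° × sin 220.7° = -0.27755, so δ = -16.114°.
cos h₀ = −tan(+56.7°) tan(-16.114°) = 0.4398, h₀ = 1.1154 rad.
Bracket: h₀ sin ϕ sin δ + cos ϕ cos δ sin h₀ = 1.1154×0.83581×-0.27755 + 0.54902×0.96071×0.89809 = -0.258749 + 0.473697 = 0.214948.
Q̄ = (S_0/π) × [bracket] = (589/π) × 0.214948 = 40.299 W/m².
Ratio Q̄_A / Q̄_B = 223.01 / 40.299 = 5.534.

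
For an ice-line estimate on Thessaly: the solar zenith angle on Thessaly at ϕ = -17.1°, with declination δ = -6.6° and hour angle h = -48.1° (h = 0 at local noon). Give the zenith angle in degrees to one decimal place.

θ_z = 48.1°

cos θ_z = sin ϕ sin δ + cos ϕ cos δ cos h = 0.033796 + 0.634079 = 0.667875.
θ_z = arccos(0.667875) = 48.1°.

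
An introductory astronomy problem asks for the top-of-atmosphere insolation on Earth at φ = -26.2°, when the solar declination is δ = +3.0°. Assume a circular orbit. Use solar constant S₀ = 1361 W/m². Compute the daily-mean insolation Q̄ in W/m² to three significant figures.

cos H₀ = −tan(-26.2°) tan(+3.000°) = 0.0258, H₀ = 1.5450 rad.
Bracket: H₀ sin φ sin δ + cos φ cos δ sin H₀ = 1.5450×-0.44151×0.05234 + 0.89726×0.99863×0.99967 = -0.035703 + 0.895735 = 0.860032.
Q̄ = (S₀/π) × [bracket] = (1361/π) × 0.860032 = 372.6 W/m².

Q̄ ≈ 373 W/m²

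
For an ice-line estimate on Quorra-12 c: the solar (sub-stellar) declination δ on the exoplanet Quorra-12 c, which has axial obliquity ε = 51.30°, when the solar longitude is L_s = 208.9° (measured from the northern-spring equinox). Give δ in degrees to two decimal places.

sin δ = sin ε · sin L_s = sin 51.30° × sin 208.9° = -0.377168.
δ = arcsin(-0.377168) = -22.16°.

δ = -22.16°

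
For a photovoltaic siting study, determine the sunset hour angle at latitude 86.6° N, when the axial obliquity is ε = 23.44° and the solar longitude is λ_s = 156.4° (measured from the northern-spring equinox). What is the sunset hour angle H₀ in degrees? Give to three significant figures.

Solar declination: sin δ = sin ε · sin λ_s = sin 23.44° × sin 156.4° = 0.15925, so δ = +9.164°.
Sunrise equation: cos H₀ = −tan φ · tan δ = -2.7152 ≤ −1, so the Sun never sets (polar day) and H₀ = π.

H₀ = 180°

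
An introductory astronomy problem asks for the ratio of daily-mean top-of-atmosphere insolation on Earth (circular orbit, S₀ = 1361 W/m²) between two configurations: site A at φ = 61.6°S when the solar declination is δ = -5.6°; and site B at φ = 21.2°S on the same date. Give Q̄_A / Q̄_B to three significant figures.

Q̄_A / Q̄_B ≈ 0.626

— Configuration A (φ=-61.6°):
cos H₀ = −tan(-61.6°) tan(-5.600°) = -0.1813, H₀ = 1.7531 rad.
Bracket: H₀ sin φ sin δ + cos φ cos δ sin H₀ = 1.7531×-0.87965×-0.09758 + 0.47562×0.99523×0.98342 = 0.150480 + 0.465503 = 0.615983.
Q̄ = (S₀/π) × [bracket] = (1361/π) × 0.615983 = 266.86 W/m².
— Configuration B (φ=-21.2°):
cos H₀ = −tan(-21.2°) tan(-5.600°) = -0.0380, H₀ = 1.6088 rad.
Bracket: H₀ sin φ sin δ + cos φ cos δ sin H₀ = 1.6088×-0.36162×-0.09758 + 0.93232×0.99523×0.99928 = 0.056770 + 0.927205 = 0.983975.
Q̄ = (S₀/π) × [bracket] = (1361/π) × 0.983975 = 426.28 W/m².
Ratio Q̄_A / Q̄_B = 266.86 / 426.28 = 0.6260.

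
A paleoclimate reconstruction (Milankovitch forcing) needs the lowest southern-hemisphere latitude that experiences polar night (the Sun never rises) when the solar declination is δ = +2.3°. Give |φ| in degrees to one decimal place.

Polar night requires cos H₀ = −tan φ tan δ ≥ 1, i.e. tan φ tan δ ≤ −1.
The boundary is |tan φ| · |tan δ| = 1, so |φ| = 90° − |δ| = 90° − 2.3° = 87.7° in the southern hemisphere.

|φ| = 87.7°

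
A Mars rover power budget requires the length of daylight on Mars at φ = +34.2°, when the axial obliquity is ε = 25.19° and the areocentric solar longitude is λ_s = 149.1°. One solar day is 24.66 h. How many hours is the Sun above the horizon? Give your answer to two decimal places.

13.53 h

sin δ = sin 25.19° × sin 149.1° = 0.21857, so δ = +12.625°.
cos H₀ = −tan φ · tan δ = −tan(+34.2°) × tan(+12.625°) = -0.1522, so H₀ = 1.7236 rad = 98.76°.
Daylight = 2H₀/(2π) × 24.66 h = (1.7236/π) × 24.66 = 13.53 h.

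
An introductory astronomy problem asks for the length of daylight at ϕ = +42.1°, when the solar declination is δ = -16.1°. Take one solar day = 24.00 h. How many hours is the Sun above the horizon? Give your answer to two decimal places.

9.98 h

cos h₀ = −tan ϕ · tan δ = −tan(+42.1°) × tan(-16.100°) = 0.2608, so h₀ = 1.3069 rad = 74.88°.
Daylight = 2h₀/(2π) × 24.00 h = (1.3069/π) × 24.00 = 9.98 h.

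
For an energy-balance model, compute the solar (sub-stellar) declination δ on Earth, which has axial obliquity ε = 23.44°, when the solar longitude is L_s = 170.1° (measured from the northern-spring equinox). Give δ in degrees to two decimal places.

δ = +3.92°

sin δ = sin ε · sin L_s = sin 23.44° × sin 170.1° = 0.068391.
δ = arcsin(0.068391) = +3.92°.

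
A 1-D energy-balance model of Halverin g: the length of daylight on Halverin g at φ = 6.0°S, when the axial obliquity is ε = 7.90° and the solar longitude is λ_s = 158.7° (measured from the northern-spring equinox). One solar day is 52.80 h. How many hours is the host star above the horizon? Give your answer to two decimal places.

Solar declination: sin δ = sin ε · sin λ_s = sin 7.90° × sin 158.7° = 0.04993, so δ = +2.862°.
cos H₀ = −tan φ · tan δ = −tan(-6.0°) × tan(+2.862°) = 0.0053, so H₀ = 1.5655 rad = 89.70°.
Daylight = 2H₀/(2π) × 52.80 h = (1.5655/π) × 52.80 = 26.31 h.

26.31 h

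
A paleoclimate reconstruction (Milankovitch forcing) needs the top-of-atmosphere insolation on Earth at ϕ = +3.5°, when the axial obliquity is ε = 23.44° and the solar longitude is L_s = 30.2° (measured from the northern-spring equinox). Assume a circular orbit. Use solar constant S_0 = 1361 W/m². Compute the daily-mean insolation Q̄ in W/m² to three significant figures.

Q̄ ≈ 432 W/m²

Solar declination: sin δ = sin ε · sin L_s = sin 23.44° × sin 30.2° = 0.20010, so δ = +11.543°.
cos h₀ = −tan(+3.5°) tan(+11.543°) = -0.0125, h₀ = 1.5833 rad.
Bracket: h₀ sin ϕ sin δ + cos ϕ cos δ sin h₀ = 1.5833×0.06105×0.20010 + 0.99813×0.97978×0.99992 = 0.019342 + 0.977870 = 0.997212.
Q̄ = (S_0/π) × [bracket] = (1361/π) × 0.997212 = 432.0 W/m².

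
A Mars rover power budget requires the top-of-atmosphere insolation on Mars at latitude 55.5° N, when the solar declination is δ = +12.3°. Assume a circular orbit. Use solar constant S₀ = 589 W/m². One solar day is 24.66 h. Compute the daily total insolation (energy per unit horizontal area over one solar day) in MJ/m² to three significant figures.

cos H₀ = −tan(+55.5°) tan(+12.300°) = -0.3172, H₀ = 1.8936 rad.
Bracket: H₀ sin φ sin δ + cos φ cos δ sin H₀ = 1.8936×0.82413×0.21303 + 0.56641×0.97705×0.94834 = 0.332449 + 0.524822 = 0.857271.
Q̄ = (S₀/π) × [bracket] = (589/π) × 0.857271 = 160.73 W/m².
Daily total = Q̄ × 24.66 h × 3600 s/h = 160.73 × 24.66 × 3600 / 10⁶ = 14.27 MJ/m².

14.3 MJ/m²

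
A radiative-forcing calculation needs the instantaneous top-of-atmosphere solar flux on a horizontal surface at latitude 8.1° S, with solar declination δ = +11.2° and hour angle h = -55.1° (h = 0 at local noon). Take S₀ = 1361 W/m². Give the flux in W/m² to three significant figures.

cos θ_z = sin φ sin δ + cos φ cos δ cos h = -0.027368 + 0.555650 = 0.528282.
Flux = S₀ · cos θ_z = 1361 × 0.528282 = 719.0 W/m².

719 W/m²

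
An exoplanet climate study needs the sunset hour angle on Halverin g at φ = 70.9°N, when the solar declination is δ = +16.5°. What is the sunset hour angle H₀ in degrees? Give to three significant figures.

cos H₀ = −tan φ · tan δ = −tan(+70.9°) × tan(+16.500°) = -0.8554, so H₀ = 2.5971 rad = 148.81°.

H₀ = 149°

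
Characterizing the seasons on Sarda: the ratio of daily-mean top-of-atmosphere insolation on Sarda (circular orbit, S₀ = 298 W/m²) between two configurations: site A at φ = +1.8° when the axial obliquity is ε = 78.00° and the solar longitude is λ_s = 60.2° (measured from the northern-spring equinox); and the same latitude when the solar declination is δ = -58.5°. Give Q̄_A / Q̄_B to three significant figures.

Q̄_A / Q̄_B ≈ 1.19

— Configuration A (φ=+1.8°):
Solar declination: sin δ = sin ε · sin λ_s = sin 78.00° × sin 60.2° = 0.84880, so δ = +58.082°.
cos H₀ = −tan(+1.8°) tan(+58.082°) = -0.0505, H₀ = 1.6213 rad.
Bracket: H₀ sin φ sin δ + cos φ cos δ sin H₀ = 1.6213×0.03141×0.84880 + 0.99951×0.52871×0.99873 = 0.043225 + 0.527780 = 0.571005.
Q̄ = (S₀/π) × [bracket] = (298/π) × 0.571005 = 54.163 W/m².
— Configuration B (φ=+1.8°):
cos H₀ = −tan(+1.8°) tan(-58.500°) = 0.0513, H₀ = 1.5195 rad.
Bracket: H₀ sin φ sin δ + cos φ cos δ sin H₀ = 1.5195×0.03141×-0.85264 + 0.99951×0.52250×0.99868 = -0.040694 + 0.521555 = 0.480861.
Q̄ = (S₀/π) × [bracket] = (298/π) × 0.480861 = 45.613 W/m².
Ratio Q̄_A / Q̄_B = 54.163 / 45.613 = 1.187.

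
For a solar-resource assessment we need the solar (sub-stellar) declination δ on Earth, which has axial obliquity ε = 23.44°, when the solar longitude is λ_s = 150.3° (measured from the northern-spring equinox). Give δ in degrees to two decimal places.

δ = +11.37°

sin δ = sin ε · sin λ_s = sin 23.44° × sin 150.3° = 0.197088.
δ = arcsin(0.197088) = +11.37°.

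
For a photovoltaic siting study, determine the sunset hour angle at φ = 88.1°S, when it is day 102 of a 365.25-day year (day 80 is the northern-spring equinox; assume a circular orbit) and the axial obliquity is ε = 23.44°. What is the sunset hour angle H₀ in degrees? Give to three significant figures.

Solar longitude: λ_s = 360° × (102 − 80)/365.25 = 21.684°.
sin δ = sin 23.44° × sin 21.684° = 0.14698, so δ = +8.452°.
cos H₀ = −tan φ · tan δ = 4.4792 ≥ 1, so the Sun never rises (polar night) and H₀ = 0.

H₀ = 0.00°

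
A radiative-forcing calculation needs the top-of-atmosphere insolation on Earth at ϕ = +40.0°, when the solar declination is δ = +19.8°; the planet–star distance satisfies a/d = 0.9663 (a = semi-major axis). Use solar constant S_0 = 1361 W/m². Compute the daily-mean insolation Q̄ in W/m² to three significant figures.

Q̄ ≈ 443 W/m²

cos h₀ = −tan(+40.0°) tan(+19.800°) = -0.3021, h₀ = 1.8777 rad.
Bracket: h₀ sin ϕ sin δ + cos ϕ cos δ sin h₀ = 1.8777×0.64279×0.33874 + 0.76604×0.94088×0.95328 = 0.408848 + 0.687078 = 1.095926.
Inverse-square distance factor (a/d)² = 0.9663² = 0.933736.
Q̄ = (S_0/π) × 0.933736 × [bracket] = (1361/π) × 0.933736 × 1.095926 = 443.3 W/m².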